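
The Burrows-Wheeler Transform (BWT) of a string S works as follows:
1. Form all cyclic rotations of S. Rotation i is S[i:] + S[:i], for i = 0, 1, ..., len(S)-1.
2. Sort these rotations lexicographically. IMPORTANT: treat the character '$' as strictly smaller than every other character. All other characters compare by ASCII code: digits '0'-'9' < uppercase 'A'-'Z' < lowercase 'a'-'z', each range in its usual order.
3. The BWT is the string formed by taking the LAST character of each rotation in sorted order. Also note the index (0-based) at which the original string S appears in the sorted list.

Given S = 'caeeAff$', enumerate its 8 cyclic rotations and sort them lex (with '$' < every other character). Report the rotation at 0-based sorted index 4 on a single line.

All 8 rotations (rotation i = S[i:]+S[:i]):
  rot[0] = caeeAff$
  rot[1] = aeeAff$c
  rot[2] = eeAff$ca
  rot[3] = eAff$cae
  rot[4] = Aff$caee
  rot[5] = ff$caeeA
  rot[6] = f$caeeAf
  rot[7] = $caeeAff
Sorted (with $ < everything):
  sorted[0] = $caeeAff
  sorted[1] = Aff$caee
  sorted[2] = aeeAff$c
  sorted[3] = caeeAff$
  sorted[4] = eAff$cae
  sorted[5] = eeAff$ca
  sorted[6] = f$caeeAf
  sorted[7] = ff$caeeA
sorted[4] = eAff$cae

Answer: eAff$cae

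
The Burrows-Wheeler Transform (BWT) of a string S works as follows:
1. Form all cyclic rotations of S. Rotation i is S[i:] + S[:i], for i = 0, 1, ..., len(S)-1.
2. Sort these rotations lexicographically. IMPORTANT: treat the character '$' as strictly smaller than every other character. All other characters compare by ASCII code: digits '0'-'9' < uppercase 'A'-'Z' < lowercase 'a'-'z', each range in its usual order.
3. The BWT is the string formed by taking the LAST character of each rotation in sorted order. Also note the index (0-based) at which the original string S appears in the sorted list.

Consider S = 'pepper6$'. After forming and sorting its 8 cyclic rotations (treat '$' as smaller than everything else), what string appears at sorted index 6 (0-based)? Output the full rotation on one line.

All 8 rotations (rotation i = S[i:]+S[:i]):
  rot[0] = pepper6$
  rot[1] = epper6$p
  rot[2] = pper6$pe
  rot[3] = per6$pep
  rot[4] = er6$pepp
  rot[5] = r6$peppe
  rot[6] = 6$pepper
  rot[7] = $pepper6
Sorted (with $ < everything):
  sorted[0] = $pepper6
  sorted[1] = 6$pepper
  sorted[2] = epper6$p
  sorted[3] = er6$pepp
  sorted[4] = pepper6$
  sorted[5] = per6$pep
  sorted[6] = pper6$pe
  sorted[7] = r6$peppe
sorted[6] = pper6$pe

Answer: pper6$pe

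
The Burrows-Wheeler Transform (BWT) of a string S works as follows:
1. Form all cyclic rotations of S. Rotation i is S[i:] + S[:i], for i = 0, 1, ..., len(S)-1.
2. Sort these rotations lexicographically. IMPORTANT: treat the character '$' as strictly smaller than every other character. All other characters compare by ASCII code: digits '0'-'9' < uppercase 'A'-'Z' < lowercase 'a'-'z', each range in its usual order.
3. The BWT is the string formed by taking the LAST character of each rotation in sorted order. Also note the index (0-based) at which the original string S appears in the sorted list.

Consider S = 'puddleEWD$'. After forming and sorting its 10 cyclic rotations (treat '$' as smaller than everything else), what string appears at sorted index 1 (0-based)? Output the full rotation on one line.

Answer: D$puddleEW

Derivation:
All 10 rotations (rotation i = S[i:]+S[:i]):
  rot[0] = puddleEWD$
  rot[1] = uddleEWD$p
  rot[2] = ddleEWD$pu
  rot[3] = dleEWD$pud
  rot[4] = leEWD$pudd
  rot[5] = eEWD$puddl
  rot[6] = EWD$puddle
  rot[7] = WD$puddleE
  rot[8] = D$puddleEW
  rot[9] = $puddleEWD
Sorted (with $ < everything):
  sorted[0] = $puddleEWD
  sorted[1] = D$puddleEW
  sorted[2] = EWD$puddle
  sorted[3] = WD$puddleE
  sorted[4] = ddleEWD$pu
  sorted[5] = dleEWD$pud
  sorted[6] = eEWD$puddl
  sorted[7] = leEWD$pudd
  sorted[8] = puddleEWD$
  sorted[9] = uddleEWD$p
sorted[1] = D$puddleEW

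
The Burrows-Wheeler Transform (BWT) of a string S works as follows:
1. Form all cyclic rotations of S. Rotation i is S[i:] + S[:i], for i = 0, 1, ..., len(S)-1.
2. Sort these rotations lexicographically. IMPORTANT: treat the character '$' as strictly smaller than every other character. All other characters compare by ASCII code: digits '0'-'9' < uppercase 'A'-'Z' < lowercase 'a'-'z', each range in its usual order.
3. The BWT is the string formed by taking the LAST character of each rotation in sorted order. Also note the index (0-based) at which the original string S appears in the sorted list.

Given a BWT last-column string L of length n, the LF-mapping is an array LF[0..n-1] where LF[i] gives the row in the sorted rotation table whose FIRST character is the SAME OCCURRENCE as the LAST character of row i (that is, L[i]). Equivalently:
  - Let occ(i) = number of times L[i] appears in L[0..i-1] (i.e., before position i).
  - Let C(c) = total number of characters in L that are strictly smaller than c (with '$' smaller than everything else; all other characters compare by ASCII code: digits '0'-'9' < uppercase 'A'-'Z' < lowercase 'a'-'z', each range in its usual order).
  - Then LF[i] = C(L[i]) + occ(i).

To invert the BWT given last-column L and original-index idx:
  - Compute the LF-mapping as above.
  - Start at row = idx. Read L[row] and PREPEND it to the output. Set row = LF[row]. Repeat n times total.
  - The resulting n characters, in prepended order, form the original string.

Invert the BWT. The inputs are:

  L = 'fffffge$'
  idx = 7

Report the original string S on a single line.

LF mapping: 2 3 4 5 6 7 1 0
Walk LF starting at row 7, prepending L[row]:
  step 1: row=7, L[7]='$', prepend. Next row=LF[7]=0
  step 2: row=0, L[0]='f', prepend. Next row=LF[0]=2
  step 3: row=2, L[2]='f', prepend. Next row=LF[2]=4
  step 4: row=4, L[4]='f', prepend. Next row=LF[4]=6
  step 5: row=6, L[6]='e', prepend. Next row=LF[6]=1
  step 6: row=1, L[1]='f', prepend. Next row=LF[1]=3
  step 7: row=3, L[3]='f', prepend. Next row=LF[3]=5
  step 8: row=5, L[5]='g', prepend. Next row=LF[5]=7
Reversed output: gffefff$

Answer: gffefff$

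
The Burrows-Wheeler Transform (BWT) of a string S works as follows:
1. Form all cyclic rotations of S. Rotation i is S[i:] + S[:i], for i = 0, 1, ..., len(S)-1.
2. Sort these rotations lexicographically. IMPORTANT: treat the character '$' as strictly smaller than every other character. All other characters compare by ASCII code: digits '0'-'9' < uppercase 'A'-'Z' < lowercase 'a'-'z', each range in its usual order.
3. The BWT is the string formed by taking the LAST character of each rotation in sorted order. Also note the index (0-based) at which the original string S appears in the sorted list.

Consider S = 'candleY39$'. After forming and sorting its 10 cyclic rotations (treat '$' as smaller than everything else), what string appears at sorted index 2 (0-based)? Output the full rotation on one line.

All 10 rotations (rotation i = S[i:]+S[:i]):
  rot[0] = candleY39$
  rot[1] = andleY39$c
  rot[2] = ndleY39$ca
  rot[3] = dleY39$can
  rot[4] = leY39$cand
  rot[5] = eY39$candl
  rot[6] = Y39$candle
  rot[7] = 39$candleY
  rot[8] = 9$candleY3
  rot[9] = $candleY39
Sorted (with $ < everything):
  sorted[0] = $candleY39
  sorted[1] = 39$candleY
  sorted[2] = 9$candleY3
  sorted[3] = Y39$candle
  sorted[4] = andleY39$c
  sorted[5] = candleY39$
  sorted[6] = dleY39$can
  sorted[7] = eY39$candl
  sorted[8] = leY39$cand
  sorted[9] = ndleY39$ca
sorted[2] = 9$candleY3

Answer: 9$candleY3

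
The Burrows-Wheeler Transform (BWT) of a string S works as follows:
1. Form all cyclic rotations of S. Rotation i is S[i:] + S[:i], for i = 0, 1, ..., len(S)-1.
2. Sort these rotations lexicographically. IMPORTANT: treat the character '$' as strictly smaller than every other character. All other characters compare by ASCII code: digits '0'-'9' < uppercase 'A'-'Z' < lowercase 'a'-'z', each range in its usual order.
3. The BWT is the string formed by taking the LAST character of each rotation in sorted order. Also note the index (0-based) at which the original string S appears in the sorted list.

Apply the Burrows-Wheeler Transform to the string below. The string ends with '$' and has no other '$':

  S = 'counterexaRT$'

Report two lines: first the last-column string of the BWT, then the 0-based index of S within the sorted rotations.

Answer: TaRx$trucenoe
4

Derivation:
All 13 rotations (rotation i = S[i:]+S[:i]):
  rot[0] = counterexaRT$
  rot[1] = ounterexaRT$c
  rot[2] = unterexaRT$co
  rot[3] = nterexaRT$cou
  rot[4] = terexaRT$coun
  rot[5] = erexaRT$count
  rot[6] = rexaRT$counte
  rot[7] = exaRT$counter
  rot[8] = xaRT$countere
  rot[9] = aRT$counterex
  rot[10] = RT$counterexa
  rot[11] = T$counterexaR
  rot[12] = $counterexaRT
Sorted (with $ < everything):
  sorted[0] = $counterexaRT  (last char: 'T')
  sorted[1] = RT$counterexa  (last char: 'a')
  sorted[2] = T$counterexaR  (last char: 'R')
  sorted[3] = aRT$counterex  (last char: 'x')
  sorted[4] = counterexaRT$  (last char: '$')
  sorted[5] = erexaRT$count  (last char: 't')
  sorted[6] = exaRT$counter  (last char: 'r')
  sorted[7] = nterexaRT$cou  (last char: 'u')
  sorted[8] = ounterexaRT$c  (last char: 'c')
  sorted[9] = rexaRT$counte  (last char: 'e')
  sorted[10] = terexaRT$coun  (last char: 'n')
  sorted[11] = unterexaRT$co  (last char: 'o')
  sorted[12] = xaRT$countere  (last char: 'e')
Last column: TaRx$trucenoe
Original string S is at sorted index 4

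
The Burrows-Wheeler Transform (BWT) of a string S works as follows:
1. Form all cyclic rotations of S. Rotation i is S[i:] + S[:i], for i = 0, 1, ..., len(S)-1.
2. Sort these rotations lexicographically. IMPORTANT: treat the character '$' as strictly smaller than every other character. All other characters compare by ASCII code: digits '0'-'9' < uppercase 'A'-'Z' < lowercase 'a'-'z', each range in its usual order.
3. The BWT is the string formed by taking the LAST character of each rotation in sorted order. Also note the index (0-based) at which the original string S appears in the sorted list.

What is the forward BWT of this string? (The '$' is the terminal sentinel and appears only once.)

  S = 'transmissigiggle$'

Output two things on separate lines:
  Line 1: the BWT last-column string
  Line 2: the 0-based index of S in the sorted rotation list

All 17 rotations (rotation i = S[i:]+S[:i]):
  rot[0] = transmissigiggle$
  rot[1] = ransmissigiggle$t
  rot[2] = ansmissigiggle$tr
  rot[3] = nsmissigiggle$tra
  rot[4] = smissigiggle$tran
  rot[5] = missigiggle$trans
  rot[6] = issigiggle$transm
  rot[7] = ssigiggle$transmi
  rot[8] = sigiggle$transmis
  rot[9] = igiggle$transmiss
  rot[10] = giggle$transmissi
  rot[11] = iggle$transmissig
  rot[12] = ggle$transmissigi
  rot[13] = gle$transmissigig
  rot[14] = le$transmissigigg
  rot[15] = e$transmissigiggl
  rot[16] = $transmissigiggle
Sorted (with $ < everything):
  sorted[0] = $transmissigiggle  (last char: 'e')
  sorted[1] = ansmissigiggle$tr  (last char: 'r')
  sorted[2] = e$transmissigiggl  (last char: 'l')
  sorted[3] = ggle$transmissigi  (last char: 'i')
  sorted[4] = giggle$transmissi  (last char: 'i')
  sorted[5] = gle$transmissigig  (last char: 'g')
  sorted[6] = iggle$transmissig  (last char: 'g')
  sorted[7] = igiggle$transmiss  (last char: 's')
  sorted[8] = issigiggle$transm  (last char: 'm')
  sorted[9] = le$transmissigigg  (last char: 'g')
  sorted[10] = missigiggle$trans  (last char: 's')
  sorted[11] = nsmissigiggle$tra  (last char: 'a')
  sorted[12] = ransmissigiggle$t  (last char: 't')
  sorted[13] = sigiggle$transmis  (last char: 's')
  sorted[14] = smissigiggle$tran  (last char: 'n')
  sorted[15] = ssigiggle$transmi  (last char: 'i')
  sorted[16] = transmissigiggle$  (last char: '$')
Last column: erliiggsmgsatsni$
Original string S is at sorted index 16

Answer: erliiggsmgsatsni$
16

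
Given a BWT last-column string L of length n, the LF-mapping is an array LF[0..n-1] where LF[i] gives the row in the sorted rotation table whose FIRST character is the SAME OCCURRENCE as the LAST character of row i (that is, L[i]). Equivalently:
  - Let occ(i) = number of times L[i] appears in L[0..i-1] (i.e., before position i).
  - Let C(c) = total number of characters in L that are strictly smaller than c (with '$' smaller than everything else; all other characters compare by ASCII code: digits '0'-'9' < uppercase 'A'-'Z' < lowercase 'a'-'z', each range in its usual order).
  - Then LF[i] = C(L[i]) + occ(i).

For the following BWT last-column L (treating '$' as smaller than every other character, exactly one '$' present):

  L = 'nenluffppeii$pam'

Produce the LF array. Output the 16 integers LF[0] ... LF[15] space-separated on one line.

Answer: 10 2 11 8 15 4 5 12 13 3 6 7 0 14 1 9

Derivation:
Char counts: '$':1, 'a':1, 'e':2, 'f':2, 'i':2, 'l':1, 'm':1, 'n':2, 'p':3, 'u':1
C (first-col start): C('$')=0, C('a')=1, C('e')=2, C('f')=4, C('i')=6, C('l')=8, C('m')=9, C('n')=10, C('p')=12, C('u')=15
L[0]='n': occ=0, LF[0]=C('n')+0=10+0=10
L[1]='e': occ=0, LF[1]=C('e')+0=2+0=2
L[2]='n': occ=1, LF[2]=C('n')+1=10+1=11
L[3]='l': occ=0, LF[3]=C('l')+0=8+0=8
L[4]='u': occ=0, LF[4]=C('u')+0=15+0=15
L[5]='f': occ=0, LF[5]=C('f')+0=4+0=4
L[6]='f': occ=1, LF[6]=C('f')+1=4+1=5
L[7]='p': occ=0, LF[7]=C('p')+0=12+0=12
L[8]='p': occ=1, LF[8]=C('p')+1=12+1=13
L[9]='e': occ=1, LF[9]=C('e')+1=2+1=3
L[10]='i': occ=0, LF[10]=C('i')+0=6+0=6
L[11]='i': occ=1, LF[11]=C('i')+1=6+1=7
L[12]='$': occ=0, LF[12]=C('$')+0=0+0=0
L[13]='p': occ=2, LF[13]=C('p')+2=12+2=14
L[14]='a': occ=0, LF[14]=C('a')+0=1+0=1
L[15]='m': occ=0, LF[15]=C('m')+0=9+0=9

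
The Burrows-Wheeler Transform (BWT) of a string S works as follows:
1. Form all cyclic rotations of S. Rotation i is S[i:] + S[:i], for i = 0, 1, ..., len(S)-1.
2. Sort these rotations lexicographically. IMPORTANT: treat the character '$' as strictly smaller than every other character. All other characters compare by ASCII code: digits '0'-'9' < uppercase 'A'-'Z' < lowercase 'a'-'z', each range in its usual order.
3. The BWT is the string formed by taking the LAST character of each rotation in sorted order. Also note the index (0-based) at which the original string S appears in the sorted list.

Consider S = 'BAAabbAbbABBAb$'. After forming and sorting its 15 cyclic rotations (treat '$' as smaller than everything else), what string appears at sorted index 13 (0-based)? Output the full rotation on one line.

All 15 rotations (rotation i = S[i:]+S[:i]):
  rot[0] = BAAabbAbbABBAb$
  rot[1] = AAabbAbbABBAb$B
  rot[2] = AabbAbbABBAb$BA
  rot[3] = abbAbbABBAb$BAA
  rot[4] = bbAbbABBAb$BAAa
  rot[5] = bAbbABBAb$BAAab
  rot[6] = AbbABBAb$BAAabb
  rot[7] = bbABBAb$BAAabbA
  rot[8] = bABBAb$BAAabbAb
  rot[9] = ABBAb$BAAabbAbb
  rot[10] = BBAb$BAAabbAbbA
  rot[11] = BAb$BAAabbAbbAB
  rot[12] = Ab$BAAabbAbbABB
  rot[13] = b$BAAabbAbbABBA
  rot[14] = $BAAabbAbbABBAb
Sorted (with $ < everything):
  sorted[0] = $BAAabbAbbABBAb
  sorted[1] = AAabbAbbABBAb$B
  sorted[2] = ABBAb$BAAabbAbb
  sorted[3] = AabbAbbABBAb$BA
  sorted[4] = Ab$BAAabbAbbABB
  sorted[5] = AbbABBAb$BAAabb
  sorted[6] = BAAabbAbbABBAb$
  sorted[7] = BAb$BAAabbAbbAB
  sorted[8] = BBAb$BAAabbAbbA
  sorted[9] = abbAbbABBAb$BAA
  sorted[10] = b$BAAabbAbbABBA
  sorted[11] = bABBAb$BAAabbAb
  sorted[12] = bAbbABBAb$BAAab
  sorted[13] = bbABBAb$BAAabbA
  sorted[14] = bbAbbABBAb$BAAa
sorted[13] = bbABBAb$BAAabbA

Answer: bbABBAb$BAAabbA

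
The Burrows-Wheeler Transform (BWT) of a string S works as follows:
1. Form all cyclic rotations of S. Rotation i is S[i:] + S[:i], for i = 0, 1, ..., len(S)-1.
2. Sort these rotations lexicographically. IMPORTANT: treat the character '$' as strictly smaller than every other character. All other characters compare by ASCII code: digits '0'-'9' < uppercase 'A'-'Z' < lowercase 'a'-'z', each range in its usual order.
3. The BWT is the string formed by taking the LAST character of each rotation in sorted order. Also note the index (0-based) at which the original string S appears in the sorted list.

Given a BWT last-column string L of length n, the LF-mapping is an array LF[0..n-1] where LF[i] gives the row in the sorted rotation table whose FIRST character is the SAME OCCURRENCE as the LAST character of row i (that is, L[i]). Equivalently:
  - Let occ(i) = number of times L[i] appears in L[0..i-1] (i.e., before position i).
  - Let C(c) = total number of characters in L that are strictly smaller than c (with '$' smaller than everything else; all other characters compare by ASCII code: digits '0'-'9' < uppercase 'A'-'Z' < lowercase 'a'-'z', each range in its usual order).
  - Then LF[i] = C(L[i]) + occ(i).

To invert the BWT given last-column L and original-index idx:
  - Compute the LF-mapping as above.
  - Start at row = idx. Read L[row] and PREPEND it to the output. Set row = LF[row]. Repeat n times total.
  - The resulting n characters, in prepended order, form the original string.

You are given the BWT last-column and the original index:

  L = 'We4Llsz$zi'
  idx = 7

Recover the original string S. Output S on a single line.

LF mapping: 3 4 1 2 6 7 8 0 9 5
Walk LF starting at row 7, prepending L[row]:
  step 1: row=7, L[7]='$', prepend. Next row=LF[7]=0
  step 2: row=0, L[0]='W', prepend. Next row=LF[0]=3
  step 3: row=3, L[3]='L', prepend. Next row=LF[3]=2
  step 4: row=2, L[2]='4', prepend. Next row=LF[2]=1
  step 5: row=1, L[1]='e', prepend. Next row=LF[1]=4
  step 6: row=4, L[4]='l', prepend. Next row=LF[4]=6
  step 7: row=6, L[6]='z', prepend. Next row=LF[6]=8
  step 8: row=8, L[8]='z', prepend. Next row=LF[8]=9
  step 9: row=9, L[9]='i', prepend. Next row=LF[9]=5
  step 10: row=5, L[5]='s', prepend. Next row=LF[5]=7
Reversed output: sizzle4LW$

Answer: sizzle4LW$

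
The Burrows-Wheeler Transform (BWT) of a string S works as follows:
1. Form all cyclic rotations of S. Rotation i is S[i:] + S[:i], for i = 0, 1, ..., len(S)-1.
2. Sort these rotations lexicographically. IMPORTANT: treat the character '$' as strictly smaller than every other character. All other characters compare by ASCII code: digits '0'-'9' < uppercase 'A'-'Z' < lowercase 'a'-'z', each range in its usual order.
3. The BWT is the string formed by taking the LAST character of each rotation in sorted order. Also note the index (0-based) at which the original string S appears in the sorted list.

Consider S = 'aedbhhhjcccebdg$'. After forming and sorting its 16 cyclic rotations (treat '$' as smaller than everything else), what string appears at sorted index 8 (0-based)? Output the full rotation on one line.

Answer: dg$aedbhhhjccceb

Derivation:
All 16 rotations (rotation i = S[i:]+S[:i]):
  rot[0] = aedbhhhjcccebdg$
  rot[1] = edbhhhjcccebdg$a
  rot[2] = dbhhhjcccebdg$ae
  rot[3] = bhhhjcccebdg$aed
  rot[4] = hhhjcccebdg$aedb
  rot[5] = hhjcccebdg$aedbh
  rot[6] = hjcccebdg$aedbhh
  rot[7] = jcccebdg$aedbhhh
  rot[8] = cccebdg$aedbhhhj
  rot[9] = ccebdg$aedbhhhjc
  rot[10] = cebdg$aedbhhhjcc
  rot[11] = ebdg$aedbhhhjccc
  rot[12] = bdg$aedbhhhjccce
  rot[13] = dg$aedbhhhjccceb
  rot[14] = g$aedbhhhjcccebd
  rot[15] = $aedbhhhjcccebdg
Sorted (with $ < everything):
  sorted[0] = $aedbhhhjcccebdg
  sorted[1] = aedbhhhjcccebdg$
  sorted[2] = bdg$aedbhhhjccce
  sorted[3] = bhhhjcccebdg$aed
  sorted[4] = cccebdg$aedbhhhj
  sorted[5] = ccebdg$aedbhhhjc
  sorted[6] = cebdg$aedbhhhjcc
  sorted[7] = dbhhhjcccebdg$ae
  sorted[8] = dg$aedbhhhjccceb
  sorted[9] = ebdg$aedbhhhjccc
  sorted[10] = edbhhhjcccebdg$a
  sorted[11] = g$aedbhhhjcccebd
  sorted[12] = hhhjcccebdg$aedb
  sorted[13] = hhjcccebdg$aedbh
  sorted[14] = hjcccebdg$aedbhh
  sorted[15] = jcccebdg$aedbhhh
sorted[8] = dg$aedbhhhjccceb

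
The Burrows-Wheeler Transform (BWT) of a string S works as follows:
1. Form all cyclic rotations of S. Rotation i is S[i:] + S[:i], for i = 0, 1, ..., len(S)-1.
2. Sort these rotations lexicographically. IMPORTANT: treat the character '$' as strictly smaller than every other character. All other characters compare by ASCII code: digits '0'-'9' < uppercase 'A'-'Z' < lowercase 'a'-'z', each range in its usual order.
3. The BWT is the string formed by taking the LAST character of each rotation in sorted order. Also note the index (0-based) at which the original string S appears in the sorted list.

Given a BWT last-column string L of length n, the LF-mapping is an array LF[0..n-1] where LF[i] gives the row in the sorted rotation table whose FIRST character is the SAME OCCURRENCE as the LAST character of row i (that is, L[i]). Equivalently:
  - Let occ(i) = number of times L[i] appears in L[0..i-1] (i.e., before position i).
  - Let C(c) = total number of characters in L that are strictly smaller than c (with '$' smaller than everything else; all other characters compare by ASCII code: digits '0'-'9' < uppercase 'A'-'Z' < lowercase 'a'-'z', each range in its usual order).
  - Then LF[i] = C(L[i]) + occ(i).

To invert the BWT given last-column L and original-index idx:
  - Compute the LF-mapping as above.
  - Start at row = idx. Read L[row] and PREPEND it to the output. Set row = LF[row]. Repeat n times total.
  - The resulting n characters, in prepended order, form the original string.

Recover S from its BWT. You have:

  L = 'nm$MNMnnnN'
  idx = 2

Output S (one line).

Answer: MmMNNnnnn$

Derivation:
LF mapping: 6 5 0 1 3 2 7 8 9 4
Walk LF starting at row 2, prepending L[row]:
  step 1: row=2, L[2]='$', prepend. Next row=LF[2]=0
  step 2: row=0, L[0]='n', prepend. Next row=LF[0]=6
  step 3: row=6, L[6]='n', prepend. Next row=LF[6]=7
  step 4: row=7, L[7]='n', prepend. Next row=LF[7]=8
  step 5: row=8, L[8]='n', prepend. Next row=LF[8]=9
  step 6: row=9, L[9]='N', prepend. Next row=LF[9]=4
  step 7: row=4, L[4]='N', prepend. Next row=LF[4]=3
  step 8: row=3, L[3]='M', prepend. Next row=LF[3]=1
  step 9: row=1, L[1]='m', prepend. Next row=LF[1]=5
  step 10: row=5, L[5]='M', prepend. Next row=LF[5]=2
Reversed output: MmMNNnnnn$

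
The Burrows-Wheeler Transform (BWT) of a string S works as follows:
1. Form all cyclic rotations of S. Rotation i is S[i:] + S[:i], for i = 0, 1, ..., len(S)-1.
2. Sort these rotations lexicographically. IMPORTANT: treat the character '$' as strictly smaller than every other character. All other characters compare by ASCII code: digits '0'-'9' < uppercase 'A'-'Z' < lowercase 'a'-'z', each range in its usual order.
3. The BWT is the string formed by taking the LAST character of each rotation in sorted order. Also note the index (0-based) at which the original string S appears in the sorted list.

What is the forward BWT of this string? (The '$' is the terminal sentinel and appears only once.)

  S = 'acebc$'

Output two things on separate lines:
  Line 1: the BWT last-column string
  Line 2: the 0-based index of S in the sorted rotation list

All 6 rotations (rotation i = S[i:]+S[:i]):
  rot[0] = acebc$
  rot[1] = cebc$a
  rot[2] = ebc$ac
  rot[3] = bc$ace
  rot[4] = c$aceb
  rot[5] = $acebc
Sorted (with $ < everything):
  sorted[0] = $acebc  (last char: 'c')
  sorted[1] = acebc$  (last char: '$')
  sorted[2] = bc$ace  (last char: 'e')
  sorted[3] = c$aceb  (last char: 'b')
  sorted[4] = cebc$a  (last char: 'a')
  sorted[5] = ebc$ac  (last char: 'c')
Last column: c$ebac
Original string S is at sorted index 1

Answer: c$ebac
1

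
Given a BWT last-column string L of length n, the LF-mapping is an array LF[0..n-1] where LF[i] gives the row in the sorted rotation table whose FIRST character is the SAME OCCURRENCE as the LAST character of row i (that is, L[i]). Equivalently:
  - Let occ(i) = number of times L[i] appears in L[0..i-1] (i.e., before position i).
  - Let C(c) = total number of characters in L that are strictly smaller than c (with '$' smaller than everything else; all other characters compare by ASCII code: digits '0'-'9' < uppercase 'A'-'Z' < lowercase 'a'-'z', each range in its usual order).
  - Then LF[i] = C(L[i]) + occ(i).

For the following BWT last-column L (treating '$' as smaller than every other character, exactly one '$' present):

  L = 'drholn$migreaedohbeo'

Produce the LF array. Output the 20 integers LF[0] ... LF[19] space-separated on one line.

Char counts: '$':1, 'a':1, 'b':1, 'd':2, 'e':3, 'g':1, 'h':2, 'i':1, 'l':1, 'm':1, 'n':1, 'o':3, 'r':2
C (first-col start): C('$')=0, C('a')=1, C('b')=2, C('d')=3, C('e')=5, C('g')=8, C('h')=9, C('i')=11, C('l')=12, C('m')=13, C('n')=14, C('o')=15, C('r')=18
L[0]='d': occ=0, LF[0]=C('d')+0=3+0=3
L[1]='r': occ=0, LF[1]=C('r')+0=18+0=18
L[2]='h': occ=0, LF[2]=C('h')+0=9+0=9
L[3]='o': occ=0, LF[3]=C('o')+0=15+0=15
L[4]='l': occ=0, LF[4]=C('l')+0=12+0=12
L[5]='n': occ=0, LF[5]=C('n')+0=14+0=14
L[6]='$': occ=0, LF[6]=C('$')+0=0+0=0
L[7]='m': occ=0, LF[7]=C('m')+0=13+0=13
L[8]='i': occ=0, LF[8]=C('i')+0=11+0=11
L[9]='g': occ=0, LF[9]=C('g')+0=8+0=8
L[10]='r': occ=1, LF[10]=C('r')+1=18+1=19
L[11]='e': occ=0, LF[11]=C('e')+0=5+0=5
L[12]='a': occ=0, LF[12]=C('a')+0=1+0=1
L[13]='e': occ=1, LF[13]=C('e')+1=5+1=6
L[14]='d': occ=1, LF[14]=C('d')+1=3+1=4
L[15]='o': occ=1, LF[15]=C('o')+1=15+1=16
L[16]='h': occ=1, LF[16]=C('h')+1=9+1=10
L[17]='b': occ=0, LF[17]=C('b')+0=2+0=2
L[18]='e': occ=2, LF[18]=C('e')+2=5+2=7
L[19]='o': occ=2, LF[19]=C('o')+2=15+2=17

Answer: 3 18 9 15 12 14 0 13 11 8 19 5 1 6 4 16 10 2 7 17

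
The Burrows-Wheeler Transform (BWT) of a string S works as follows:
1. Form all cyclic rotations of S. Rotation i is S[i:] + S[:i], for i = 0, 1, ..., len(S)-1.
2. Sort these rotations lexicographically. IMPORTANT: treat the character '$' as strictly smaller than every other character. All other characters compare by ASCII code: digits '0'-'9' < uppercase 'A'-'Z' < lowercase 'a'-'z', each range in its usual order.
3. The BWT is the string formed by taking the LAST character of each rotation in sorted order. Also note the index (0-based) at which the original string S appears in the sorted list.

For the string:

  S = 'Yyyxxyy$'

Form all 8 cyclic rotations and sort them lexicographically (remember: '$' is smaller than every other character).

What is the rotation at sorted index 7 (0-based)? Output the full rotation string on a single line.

Answer: yyxxyy$Y

Derivation:
All 8 rotations (rotation i = S[i:]+S[:i]):
  rot[0] = Yyyxxyy$
  rot[1] = yyxxyy$Y
  rot[2] = yxxyy$Yy
  rot[3] = xxyy$Yyy
  rot[4] = xyy$Yyyx
  rot[5] = yy$Yyyxx
  rot[6] = y$Yyyxxy
  rot[7] = $Yyyxxyy
Sorted (with $ < everything):
  sorted[0] = $Yyyxxyy
  sorted[1] = Yyyxxyy$
  sorted[2] = xxyy$Yyy
  sorted[3] = xyy$Yyyx
  sorted[4] = y$Yyyxxy
  sorted[5] = yxxyy$Yy
  sorted[6] = yy$Yyyxx
  sorted[7] = yyxxyy$Y
sorted[7] = yyxxyy$Y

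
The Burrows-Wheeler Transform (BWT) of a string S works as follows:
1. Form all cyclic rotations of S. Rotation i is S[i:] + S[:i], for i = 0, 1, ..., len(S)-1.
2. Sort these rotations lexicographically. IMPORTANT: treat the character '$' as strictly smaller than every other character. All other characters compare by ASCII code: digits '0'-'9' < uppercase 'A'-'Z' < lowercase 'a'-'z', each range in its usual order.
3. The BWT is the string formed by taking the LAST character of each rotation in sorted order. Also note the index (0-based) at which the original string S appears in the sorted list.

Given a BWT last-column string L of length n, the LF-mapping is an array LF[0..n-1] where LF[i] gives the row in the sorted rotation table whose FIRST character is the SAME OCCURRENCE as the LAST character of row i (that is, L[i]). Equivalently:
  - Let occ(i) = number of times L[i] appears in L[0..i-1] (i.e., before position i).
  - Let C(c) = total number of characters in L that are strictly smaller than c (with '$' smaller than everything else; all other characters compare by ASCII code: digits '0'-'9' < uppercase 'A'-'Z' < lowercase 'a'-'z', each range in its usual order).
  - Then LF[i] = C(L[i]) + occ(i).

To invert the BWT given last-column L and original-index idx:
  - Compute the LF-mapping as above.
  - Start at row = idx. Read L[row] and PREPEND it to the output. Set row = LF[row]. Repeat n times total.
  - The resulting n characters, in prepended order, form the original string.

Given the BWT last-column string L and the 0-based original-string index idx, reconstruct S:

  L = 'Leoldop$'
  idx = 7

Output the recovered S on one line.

Answer: poodleL$

Derivation:
LF mapping: 1 3 5 4 2 6 7 0
Walk LF starting at row 7, prepending L[row]:
  step 1: row=7, L[7]='$', prepend. Next row=LF[7]=0
  step 2: row=0, L[0]='L', prepend. Next row=LF[0]=1
  step 3: row=1, L[1]='e', prepend. Next row=LF[1]=3
  step 4: row=3, L[3]='l', prepend. Next row=LF[3]=4
  step 5: row=4, L[4]='d', prepend. Next row=LF[4]=2
  step 6: row=2, L[2]='o', prepend. Next row=LF[2]=5
  step 7: row=5, L[5]='o', prepend. Next row=LF[5]=6
  step 8: row=6, L[6]='p', prepend. Next row=LF[6]=7
Reversed output: poodleL$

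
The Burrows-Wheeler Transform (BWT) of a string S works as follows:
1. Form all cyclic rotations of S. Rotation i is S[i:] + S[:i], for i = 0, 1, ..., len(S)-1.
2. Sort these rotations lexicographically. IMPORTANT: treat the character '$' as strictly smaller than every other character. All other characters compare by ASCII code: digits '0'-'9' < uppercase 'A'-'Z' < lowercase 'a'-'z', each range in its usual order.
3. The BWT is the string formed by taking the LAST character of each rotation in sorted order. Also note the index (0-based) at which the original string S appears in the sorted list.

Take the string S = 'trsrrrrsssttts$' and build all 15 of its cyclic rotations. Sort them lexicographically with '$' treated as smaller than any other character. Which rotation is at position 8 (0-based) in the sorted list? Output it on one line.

All 15 rotations (rotation i = S[i:]+S[:i]):
  rot[0] = trsrrrrsssttts$
  rot[1] = rsrrrrsssttts$t
  rot[2] = srrrrsssttts$tr
  rot[3] = rrrrsssttts$trs
  rot[4] = rrrsssttts$trsr
  rot[5] = rrsssttts$trsrr
  rot[6] = rsssttts$trsrrr
  rot[7] = sssttts$trsrrrr
  rot[8] = ssttts$trsrrrrs
  rot[9] = sttts$trsrrrrss
  rot[10] = ttts$trsrrrrsss
  rot[11] = tts$trsrrrrssst
  rot[12] = ts$trsrrrrssstt
  rot[13] = s$trsrrrrsssttt
  rot[14] = $trsrrrrsssttts
Sorted (with $ < everything):
  sorted[0] = $trsrrrrsssttts
  sorted[1] = rrrrsssttts$trs
  sorted[2] = rrrsssttts$trsr
  sorted[3] = rrsssttts$trsrr
  sorted[4] = rsrrrrsssttts$t
  sorted[5] = rsssttts$trsrrr
  sorted[6] = s$trsrrrrsssttt
  sorted[7] = srrrrsssttts$tr
  sorted[8] = sssttts$trsrrrr
  sorted[9] = ssttts$trsrrrrs
  sorted[10] = sttts$trsrrrrss
  sorted[11] = trsrrrrsssttts$
  sorted[12] = ts$trsrrrrssstt
  sorted[13] = tts$trsrrrrssst
  sorted[14] = ttts$trsrrrrsss
sorted[8] = sssttts$trsrrrr

Answer: sssttts$trsrrrr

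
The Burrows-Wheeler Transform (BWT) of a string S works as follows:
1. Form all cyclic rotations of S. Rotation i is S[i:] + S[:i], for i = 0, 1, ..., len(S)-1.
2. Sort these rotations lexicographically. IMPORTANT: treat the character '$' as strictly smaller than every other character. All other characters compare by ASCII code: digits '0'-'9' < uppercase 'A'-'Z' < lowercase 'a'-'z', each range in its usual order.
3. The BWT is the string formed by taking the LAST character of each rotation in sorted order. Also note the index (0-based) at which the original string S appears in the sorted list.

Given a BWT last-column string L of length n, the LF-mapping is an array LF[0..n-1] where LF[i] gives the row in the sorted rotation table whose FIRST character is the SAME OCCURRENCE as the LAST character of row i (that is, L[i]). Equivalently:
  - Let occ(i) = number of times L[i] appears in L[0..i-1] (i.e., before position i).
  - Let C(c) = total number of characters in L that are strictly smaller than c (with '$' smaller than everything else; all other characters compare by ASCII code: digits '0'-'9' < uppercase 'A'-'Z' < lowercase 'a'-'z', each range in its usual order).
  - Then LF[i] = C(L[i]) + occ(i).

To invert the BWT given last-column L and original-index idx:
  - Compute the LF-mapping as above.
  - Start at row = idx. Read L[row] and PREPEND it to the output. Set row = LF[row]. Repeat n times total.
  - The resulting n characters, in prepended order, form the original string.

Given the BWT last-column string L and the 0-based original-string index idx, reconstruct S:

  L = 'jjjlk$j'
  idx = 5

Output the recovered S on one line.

LF mapping: 1 2 3 6 5 0 4
Walk LF starting at row 5, prepending L[row]:
  step 1: row=5, L[5]='$', prepend. Next row=LF[5]=0
  step 2: row=0, L[0]='j', prepend. Next row=LF[0]=1
  step 3: row=1, L[1]='j', prepend. Next row=LF[1]=2
  step 4: row=2, L[2]='j', prepend. Next row=LF[2]=3
  step 5: row=3, L[3]='l', prepend. Next row=LF[3]=6
  step 6: row=6, L[6]='j', prepend. Next row=LF[6]=4
  step 7: row=4, L[4]='k', prepend. Next row=LF[4]=5
Reversed output: kjljjj$

Answer: kjljjj$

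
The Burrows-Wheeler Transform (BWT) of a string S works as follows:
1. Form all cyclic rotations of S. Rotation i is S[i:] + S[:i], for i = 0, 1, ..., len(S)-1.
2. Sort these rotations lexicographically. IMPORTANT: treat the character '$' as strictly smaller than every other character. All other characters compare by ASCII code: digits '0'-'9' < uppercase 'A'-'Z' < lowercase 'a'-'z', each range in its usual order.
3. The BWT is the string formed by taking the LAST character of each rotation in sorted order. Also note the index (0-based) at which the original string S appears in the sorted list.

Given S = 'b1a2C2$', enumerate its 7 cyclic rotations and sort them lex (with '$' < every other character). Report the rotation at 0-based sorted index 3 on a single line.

Answer: 2C2$b1a

Derivation:
All 7 rotations (rotation i = S[i:]+S[:i]):
  rot[0] = b1a2C2$
  rot[1] = 1a2C2$b
  rot[2] = a2C2$b1
  rot[3] = 2C2$b1a
  rot[4] = C2$b1a2
  rot[5] = 2$b1a2C
  rot[6] = $b1a2C2
Sorted (with $ < everything):
  sorted[0] = $b1a2C2
  sorted[1] = 1a2C2$b
  sorted[2] = 2$b1a2C
  sorted[3] = 2C2$b1a
  sorted[4] = C2$b1a2
  sorted[5] = a2C2$b1
  sorted[6] = b1a2C2$
sorted[3] = 2C2$b1a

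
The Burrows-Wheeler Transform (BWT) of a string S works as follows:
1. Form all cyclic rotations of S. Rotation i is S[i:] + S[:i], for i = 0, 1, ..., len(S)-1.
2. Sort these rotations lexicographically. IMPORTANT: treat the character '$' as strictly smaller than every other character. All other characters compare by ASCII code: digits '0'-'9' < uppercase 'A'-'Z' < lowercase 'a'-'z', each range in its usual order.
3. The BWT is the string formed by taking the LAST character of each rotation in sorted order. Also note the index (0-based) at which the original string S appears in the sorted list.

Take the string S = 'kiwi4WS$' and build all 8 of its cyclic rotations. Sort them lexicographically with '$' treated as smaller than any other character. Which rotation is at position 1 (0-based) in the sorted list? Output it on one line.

Answer: 4WS$kiwi

Derivation:
All 8 rotations (rotation i = S[i:]+S[:i]):
  rot[0] = kiwi4WS$
  rot[1] = iwi4WS$k
  rot[2] = wi4WS$ki
  rot[3] = i4WS$kiw
  rot[4] = 4WS$kiwi
  rot[5] = WS$kiwi4
  rot[6] = S$kiwi4W
  rot[7] = $kiwi4WS
Sorted (with $ < everything):
  sorted[0] = $kiwi4WS
  sorted[1] = 4WS$kiwi
  sorted[2] = S$kiwi4W
  sorted[3] = WS$kiwi4
  sorted[4] = i4WS$kiw
  sorted[5] = iwi4WS$k
  sorted[6] = kiwi4WS$
  sorted[7] = wi4WS$ki
sorted[1] = 4WS$kiwi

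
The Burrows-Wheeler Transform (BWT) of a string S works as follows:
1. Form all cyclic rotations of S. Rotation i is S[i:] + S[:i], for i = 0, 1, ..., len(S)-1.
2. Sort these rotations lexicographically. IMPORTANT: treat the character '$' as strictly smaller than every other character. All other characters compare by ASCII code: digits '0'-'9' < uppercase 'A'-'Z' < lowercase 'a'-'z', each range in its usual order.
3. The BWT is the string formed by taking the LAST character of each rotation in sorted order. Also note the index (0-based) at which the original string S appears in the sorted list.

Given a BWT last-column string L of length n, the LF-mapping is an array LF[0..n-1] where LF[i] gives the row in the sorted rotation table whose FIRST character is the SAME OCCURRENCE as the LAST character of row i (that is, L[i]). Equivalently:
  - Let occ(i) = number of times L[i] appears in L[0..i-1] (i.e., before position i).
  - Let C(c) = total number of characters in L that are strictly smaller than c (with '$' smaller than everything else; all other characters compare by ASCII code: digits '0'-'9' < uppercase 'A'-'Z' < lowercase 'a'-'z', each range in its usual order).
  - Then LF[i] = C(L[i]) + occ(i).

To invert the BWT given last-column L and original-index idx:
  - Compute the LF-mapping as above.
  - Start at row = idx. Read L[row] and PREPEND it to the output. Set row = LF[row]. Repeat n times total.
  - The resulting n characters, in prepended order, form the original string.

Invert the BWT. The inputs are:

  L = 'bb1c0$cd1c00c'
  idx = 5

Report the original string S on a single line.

Answer: 1c0cdb010ccb$

Derivation:
LF mapping: 6 7 4 8 1 0 9 12 5 10 2 3 11
Walk LF starting at row 5, prepending L[row]:
  step 1: row=5, L[5]='$', prepend. Next row=LF[5]=0
  step 2: row=0, L[0]='b', prepend. Next row=LF[0]=6
  step 3: row=6, L[6]='c', prepend. Next row=LF[6]=9
  step 4: row=9, L[9]='c', prepend. Next row=LF[9]=10
  step 5: row=10, L[10]='0', prepend. Next row=LF[10]=2
  step 6: row=2, L[2]='1', prepend. Next row=LF[2]=4
  step 7: row=4, L[4]='0', prepend. Next row=LF[4]=1
  step 8: row=1, L[1]='b', prepend. Next row=LF[1]=7
  step 9: row=7, L[7]='d', prepend. Next row=LF[7]=12
  step 10: row=12, L[12]='c', prepend. Next row=LF[12]=11
  step 11: row=11, L[11]='0', prepend. Next row=LF[11]=3
  step 12: row=3, L[3]='c', prepend. Next row=LF[3]=8
  step 13: row=8, L[8]='1', prepend. Next row=LF[8]=5
Reversed output: 1c0cdb010ccb$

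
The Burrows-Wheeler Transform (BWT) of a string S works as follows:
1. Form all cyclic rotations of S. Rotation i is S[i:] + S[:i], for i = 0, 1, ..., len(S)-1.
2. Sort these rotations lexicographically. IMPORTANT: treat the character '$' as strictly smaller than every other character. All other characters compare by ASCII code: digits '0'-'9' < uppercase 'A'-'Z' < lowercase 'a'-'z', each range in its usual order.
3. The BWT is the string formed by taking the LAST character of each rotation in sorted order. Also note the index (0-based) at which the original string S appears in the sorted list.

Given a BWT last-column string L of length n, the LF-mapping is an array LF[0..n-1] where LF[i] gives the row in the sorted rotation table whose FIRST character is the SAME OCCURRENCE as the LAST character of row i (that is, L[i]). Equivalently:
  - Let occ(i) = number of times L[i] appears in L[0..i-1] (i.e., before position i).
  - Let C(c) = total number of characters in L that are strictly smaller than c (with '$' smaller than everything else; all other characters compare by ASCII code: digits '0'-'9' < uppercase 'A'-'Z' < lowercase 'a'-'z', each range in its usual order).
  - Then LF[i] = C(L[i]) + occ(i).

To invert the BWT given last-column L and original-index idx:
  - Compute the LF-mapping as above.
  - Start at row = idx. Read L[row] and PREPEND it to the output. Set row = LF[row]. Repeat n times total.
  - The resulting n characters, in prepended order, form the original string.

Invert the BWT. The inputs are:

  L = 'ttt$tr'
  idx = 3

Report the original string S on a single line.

LF mapping: 2 3 4 0 5 1
Walk LF starting at row 3, prepending L[row]:
  step 1: row=3, L[3]='$', prepend. Next row=LF[3]=0
  step 2: row=0, L[0]='t', prepend. Next row=LF[0]=2
  step 3: row=2, L[2]='t', prepend. Next row=LF[2]=4
  step 4: row=4, L[4]='t', prepend. Next row=LF[4]=5
  step 5: row=5, L[5]='r', prepend. Next row=LF[5]=1
  step 6: row=1, L[1]='t', prepend. Next row=LF[1]=3
Reversed output: trttt$

Answer: trttt$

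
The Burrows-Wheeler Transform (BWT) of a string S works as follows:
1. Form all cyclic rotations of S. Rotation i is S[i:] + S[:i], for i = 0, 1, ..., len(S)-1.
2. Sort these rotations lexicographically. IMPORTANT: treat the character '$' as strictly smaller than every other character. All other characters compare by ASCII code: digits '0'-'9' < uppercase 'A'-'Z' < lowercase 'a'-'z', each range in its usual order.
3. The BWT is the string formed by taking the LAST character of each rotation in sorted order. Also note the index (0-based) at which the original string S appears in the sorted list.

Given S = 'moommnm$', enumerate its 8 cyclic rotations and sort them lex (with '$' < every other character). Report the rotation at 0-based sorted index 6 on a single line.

All 8 rotations (rotation i = S[i:]+S[:i]):
  rot[0] = moommnm$
  rot[1] = oommnm$m
  rot[2] = ommnm$mo
  rot[3] = mmnm$moo
  rot[4] = mnm$moom
  rot[5] = nm$moomm
  rot[6] = m$moommn
  rot[7] = $moommnm
Sorted (with $ < everything):
  sorted[0] = $moommnm
  sorted[1] = m$moommn
  sorted[2] = mmnm$moo
  sorted[3] = mnm$moom
  sorted[4] = moommnm$
  sorted[5] = nm$moomm
  sorted[6] = ommnm$mo
  sorted[7] = oommnm$m
sorted[6] = ommnm$mo

Answer: ommnm$mo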